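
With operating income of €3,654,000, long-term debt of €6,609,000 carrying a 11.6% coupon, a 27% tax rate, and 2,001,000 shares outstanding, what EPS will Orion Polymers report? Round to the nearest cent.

€1.05

Interest = €766,644.00, so EBT = €3,654,000 − €766,644.00 = €2,887,356.00.
After tax at 27%: net income = €2,887,356.00 × 0.73 = €2,107,769.88.
Per share: €2,107,769.88 / 2,001,000 shares = €1.05.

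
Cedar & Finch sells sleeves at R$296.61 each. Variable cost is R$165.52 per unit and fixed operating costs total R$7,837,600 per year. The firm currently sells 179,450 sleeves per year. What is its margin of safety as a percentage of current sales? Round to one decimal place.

Unit CM = price − variable cost = R$296.61 − R$165.52 = R$131.09. Break-even units = R$7,837,600 ÷ R$131.09 = 59,787.93; break-even revenue = 59,787.93 × R$296.61 = R$17,733,698.50.
Actual sales revenue = 179,450 × R$296.61 = R$53,226,664.50.
Margin of safety = (R$53,226,664.50 − R$17,733,698.50) ÷ R$53,226,664.50 = 66.7%.

66.7%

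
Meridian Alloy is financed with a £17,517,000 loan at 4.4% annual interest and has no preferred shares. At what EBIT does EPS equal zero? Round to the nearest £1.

£770,748

Annual interest = 4.4% × £17,517,000 = £770,748.00.
With no preferred dividends, EPS = 0 when EBIT exactly covers interest, so the financial break-even EBIT is £770,748.00.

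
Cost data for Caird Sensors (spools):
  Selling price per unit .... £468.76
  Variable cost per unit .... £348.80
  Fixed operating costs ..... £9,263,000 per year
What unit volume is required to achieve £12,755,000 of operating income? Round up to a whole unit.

Contribution margin per unit = £468.76 − £348.80 = £119.96.
Required volume = (fixed costs + target profit) ÷ CM = (£9,263,000 + £12,755,000) ÷ £119.96 = 183,544.51, so 183,545 spools.

183,545 spools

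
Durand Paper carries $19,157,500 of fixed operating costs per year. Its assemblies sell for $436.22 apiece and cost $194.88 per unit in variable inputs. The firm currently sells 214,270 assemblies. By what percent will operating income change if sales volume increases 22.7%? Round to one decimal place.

+36.1%

At 214,270 units, contribution = 214,270 × $241.34 = $51,711,921.80.
Subtracting fixed costs: EBIT = $51,711,921.80 − $19,157,500 = $32,554,421.80.
Degree of operating leverage = $51,711,921.80 / $32,554,421.80 = 1.5885.
Operating income changes by 1.5885 × +22.7% = +36.1%.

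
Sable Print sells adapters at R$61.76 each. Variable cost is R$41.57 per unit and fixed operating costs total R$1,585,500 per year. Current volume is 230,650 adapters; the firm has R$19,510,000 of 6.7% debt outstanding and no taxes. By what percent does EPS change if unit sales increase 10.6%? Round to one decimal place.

+28.0%

At 230,650 units, contribution = 230,650 × R$20.19 = R$4,656,823.50.
Operating income = contribution − fixed costs = R$4,656,823.50 − R$1,585,500 = R$3,071,323.50.
After interest of R$1,307,170.00, pre-tax earnings = R$1,764,153.50.
DCL = total CM / (EBIT − I) = R$4,656,823.50 / R$1,764,153.50 = 2.6397.
EPS therefore changes by 2.6397 × (+10.6%) = +28.0%.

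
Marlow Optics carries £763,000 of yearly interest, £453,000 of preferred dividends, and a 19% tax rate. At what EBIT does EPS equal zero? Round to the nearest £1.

£1,322,259

Preferred dividends are paid after tax, so their pre-tax equivalent is £453,000 ÷ (1 − 0.19) = £559,259.26.
EPS = 0 when EBIT covers interest plus the pre-tax preferred burden: £763,000 + £559,259.26 = £1,322,259.26.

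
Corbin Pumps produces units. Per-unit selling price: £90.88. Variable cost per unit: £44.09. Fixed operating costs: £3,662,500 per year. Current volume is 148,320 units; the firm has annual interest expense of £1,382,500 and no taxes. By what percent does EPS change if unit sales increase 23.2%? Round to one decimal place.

At 148,320 units, contribution = 148,320 × £46.79 = £6,939,892.80.
Operating income = contribution − fixed costs = £6,939,892.80 − £3,662,500 = £3,277,392.80.
Interest = £1,382,500.00, so EBIT − I = £1,894,892.80.
Degree of combined leverage = contribution ÷ (EBIT − I) = £6,939,892.80 ÷ £1,894,892.80 = 3.6624.
EPS therefore changes by 3.6624 × (+23.2%) = +85.0%.

+85.0%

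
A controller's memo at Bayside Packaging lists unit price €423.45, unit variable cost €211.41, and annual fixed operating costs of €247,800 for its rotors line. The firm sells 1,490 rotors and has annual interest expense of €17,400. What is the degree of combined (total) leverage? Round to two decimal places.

Total contribution margin = 1,490 × €212.04 = €315,939.60.
EBIT = €315,939.60 − €247,800 = €68,139.60. Interest = €17,400.00.
DOL = €315,939.60 ÷ €68,139.60 = 4.6367; DFL = €68,139.60 ÷ €50,739.60 = 1.3429.
DCL = DOL × DFL = 4.6367 × 1.3429 = 6.2266.

6.23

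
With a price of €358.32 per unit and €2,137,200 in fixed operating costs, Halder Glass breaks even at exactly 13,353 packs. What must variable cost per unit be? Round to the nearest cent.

At break-even, FC = Q × (P − VC), so P − VC = €2,137,200 ÷ 13,353 = €160.0539.
Variable cost per unit = €358.32 − €160.0539 = €198.27.

€198.27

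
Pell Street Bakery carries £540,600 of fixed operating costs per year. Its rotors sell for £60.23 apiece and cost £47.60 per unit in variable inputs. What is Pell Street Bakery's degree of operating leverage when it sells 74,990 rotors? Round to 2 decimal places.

2.33

Contribution at this volume is 74,990 × £12.63 = £947,123.70.
EBIT = £947,123.70 − £540,600 = £406,523.70.
Degree of operating leverage = £947,123.70 / £406,523.70 = 2.3298.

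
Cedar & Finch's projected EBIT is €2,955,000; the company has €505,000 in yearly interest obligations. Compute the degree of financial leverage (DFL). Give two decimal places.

1.21

Interest = €505,000.00.
Degree of financial leverage = EBIT / (EBIT − interest) = €2,955,000 / €2,450,000.00 = 1.2061.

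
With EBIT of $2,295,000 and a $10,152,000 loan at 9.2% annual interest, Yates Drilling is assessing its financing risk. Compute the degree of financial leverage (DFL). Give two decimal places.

Annual interest charges come to $933,984.00.
Degree of financial leverage = EBIT / (EBIT − interest) = $2,295,000 / $1,361,016.00 = 1.6862.

1.69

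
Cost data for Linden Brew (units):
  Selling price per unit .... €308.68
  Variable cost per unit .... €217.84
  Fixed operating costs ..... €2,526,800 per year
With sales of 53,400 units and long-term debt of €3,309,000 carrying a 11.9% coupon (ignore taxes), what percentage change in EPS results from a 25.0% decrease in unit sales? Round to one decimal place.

-62.8%

Contribution at this volume is 53,400 × €90.84 = €4,850,856.00.
Subtracting fixed costs: EBIT = €4,850,856.00 − €2,526,800 = €2,324,056.00.
Interest = €393,771.00, so EBIT − I = €1,930,285.00.
Degree of combined leverage = contribution ÷ (EBIT − I) = €4,850,856.00 ÷ €1,930,285.00 = 2.5130.
EPS therefore changes by 2.5130 × (-25.0%) = -62.8%.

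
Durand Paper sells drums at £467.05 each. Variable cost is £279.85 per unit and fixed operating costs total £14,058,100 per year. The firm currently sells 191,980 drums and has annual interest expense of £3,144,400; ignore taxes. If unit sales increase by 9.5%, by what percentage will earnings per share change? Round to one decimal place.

Total contribution margin = 191,980 × £187.20 = £35,938,656.00.
Subtracting fixed costs: EBIT = £35,938,656.00 − £14,058,100 = £21,880,556.00.
Interest = £3,144,400.00, so EBIT − I = £18,736,156.00.
DCL = total CM / (EBIT − I) = £35,938,656.00 / £18,736,156.00 = 1.9181.
%ΔEPS = DCL × %ΔSales = 1.9181 × +9.5% = +18.2%.

+18.2%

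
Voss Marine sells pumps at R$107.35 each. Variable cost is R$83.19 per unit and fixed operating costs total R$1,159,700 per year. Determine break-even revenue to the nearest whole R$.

R$5,152,889

Contribution margin per unit = R$107.35 − R$83.19 = R$24.16, a CM ratio of R$24.16 ÷ R$107.35 = 0.2251.
Break-even sales = FC ÷ CM ratio = R$1,159,700 × R$107.35 / R$24.16 = R$5,152,889.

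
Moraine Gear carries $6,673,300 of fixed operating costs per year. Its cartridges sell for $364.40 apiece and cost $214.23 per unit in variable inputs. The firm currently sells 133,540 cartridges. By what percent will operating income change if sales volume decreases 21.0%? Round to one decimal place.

At 133,540 units, contribution = 133,540 × $150.17 = $20,053,701.80.
Operating income = contribution − fixed costs = $20,053,701.80 − $6,673,300 = $13,380,401.80.
DOL = contribution ÷ EBIT = $20,053,701.80 ÷ $13,380,401.80 = 1.4987.
%ΔEBIT = DOL × %ΔSales = 1.4987 × -21.0% = -31.5%.

-31.5%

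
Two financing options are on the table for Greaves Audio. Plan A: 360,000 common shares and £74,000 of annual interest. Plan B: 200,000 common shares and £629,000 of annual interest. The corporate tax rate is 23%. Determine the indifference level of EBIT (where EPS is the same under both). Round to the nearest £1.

£1,322,750

Set EPS_A = EPS_B: (EBIT − £74,000)(1 − 0.23) ÷ 360,000 = (EBIT − £629,000)(1 − 0.23) ÷ 200,000.
The (1 − t) factor cancels: (EBIT − 74,000) × 200,000 = (EBIT − 629,000) × 360,000.
Solving, EBIT = (629,000·360,000 − 74,000·200,000) / (360,000 − 200,000) = 211,640,000,000 / 160,000 = 1,322,750.00.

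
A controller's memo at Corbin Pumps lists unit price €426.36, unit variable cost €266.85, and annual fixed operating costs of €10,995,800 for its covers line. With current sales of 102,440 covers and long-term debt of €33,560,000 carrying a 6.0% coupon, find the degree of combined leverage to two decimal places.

4.91

Contribution at this volume is 102,440 × €159.51 = €16,340,204.40.
Subtracting fixed costs: EBIT = €16,340,204.40 − €10,995,800 = €5,344,404.40. Interest = €2,013,600.00, so EBIT − I = €3,330,804.40.
DCL = contribution ÷ (EBIT − I) = €16,340,204.40 ÷ €3,330,804.40 = 4.9058.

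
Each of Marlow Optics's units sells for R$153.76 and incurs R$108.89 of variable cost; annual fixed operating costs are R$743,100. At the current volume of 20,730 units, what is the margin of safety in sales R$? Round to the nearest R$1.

Unit CM = price − variable cost = R$153.76 − R$108.89 = R$44.87. Break-even units = R$743,100 ÷ R$44.87 = 16,561.18; break-even revenue = 16,561.18 × R$153.76 = R$2,546,446.53.
Current sales = 20,730 × R$153.76 = R$3,187,444.80.
Margin of safety = R$3,187,444.80 − R$2,546,446.53 = R$640,998.

R$640,998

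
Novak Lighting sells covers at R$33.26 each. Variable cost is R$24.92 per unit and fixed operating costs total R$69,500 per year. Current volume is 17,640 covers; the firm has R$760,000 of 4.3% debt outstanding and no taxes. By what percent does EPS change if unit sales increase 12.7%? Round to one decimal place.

+41.6%

Contribution at this volume is 17,640 × R$8.34 = R$147,117.60.
Operating income = contribution − fixed costs = R$147,117.60 − R$69,500 = R$77,617.60.
Interest = R$32,680.00, so EBIT − I = R$44,937.60.
DCL = total CM / (EBIT − I) = R$147,117.60 / R$44,937.60 = 3.2738.
%ΔEPS = DCL × %ΔSales = 3.2738 × +12.7% = +41.6%.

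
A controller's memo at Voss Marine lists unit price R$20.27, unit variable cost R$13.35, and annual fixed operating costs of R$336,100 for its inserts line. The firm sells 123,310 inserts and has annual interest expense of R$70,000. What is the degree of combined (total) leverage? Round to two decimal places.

1.91

Contribution at this volume is 123,310 × R$6.92 = R$853,305.20.
EBIT = R$853,305.20 − R$336,100 = R$517,205.20. Interest = R$70,000.00, so EBIT − I = R$447,205.20.
Degree of total leverage = total CM / (EBIT − interest) = R$853,305.20 / R$447,205.20 = 1.9081.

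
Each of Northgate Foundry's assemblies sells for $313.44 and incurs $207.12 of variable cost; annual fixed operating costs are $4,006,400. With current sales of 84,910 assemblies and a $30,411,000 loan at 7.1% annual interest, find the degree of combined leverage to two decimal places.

Total contribution margin = 84,910 × $106.32 = $9,027,631.20.
Subtracting fixed costs: EBIT = $9,027,631.20 − $4,006,400 = $5,021,231.20. Interest = $2,159,181.00, so EBIT − I = $2,862,050.20.
Degree of total leverage = total CM / (EBIT − interest) = $9,027,631.20 / $2,862,050.20 = 3.1543.

3.15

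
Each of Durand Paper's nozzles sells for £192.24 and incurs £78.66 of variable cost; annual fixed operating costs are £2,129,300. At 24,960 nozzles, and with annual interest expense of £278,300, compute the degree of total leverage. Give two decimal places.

At 24,960 units, contribution = 24,960 × £113.58 = £2,834,956.80.
Operating income = contribution − fixed costs = £2,834,956.80 − £2,129,300 = £705,656.80. Interest = £278,300.00, so EBIT − I = £427,356.80.
DCL = contribution ÷ (EBIT − I) = £2,834,956.80 ÷ £427,356.80 = 6.6337.

6.63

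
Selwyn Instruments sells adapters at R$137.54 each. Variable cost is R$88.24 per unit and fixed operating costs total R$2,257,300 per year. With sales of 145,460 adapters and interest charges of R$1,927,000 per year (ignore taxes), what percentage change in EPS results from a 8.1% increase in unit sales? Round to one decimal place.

+19.4%

Contribution at this volume is 145,460 × R$49.30 = R$7,171,178.00.
Operating income = contribution − fixed costs = R$7,171,178.00 − R$2,257,300 = R$4,913,878.00.
After interest of R$1,927,000.00, pre-tax earnings = R$2,986,878.00.
Degree of combined leverage = contribution ÷ (EBIT − I) = R$7,171,178.00 ÷ R$2,986,878.00 = 2.4009.
EPS therefore changes by 2.4009 × (+8.1%) = +19.4%.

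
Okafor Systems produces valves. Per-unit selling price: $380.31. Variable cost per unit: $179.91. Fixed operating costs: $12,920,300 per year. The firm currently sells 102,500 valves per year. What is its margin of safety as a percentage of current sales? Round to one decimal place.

37.1%

Unit CM = price − variable cost = $380.31 − $179.91 = $200.40. Break-even units = $12,920,300 ÷ $200.40 = 64,472.55; break-even revenue = 64,472.55 × $380.31 = $24,519,557.35.
Current sales = 102,500 × $380.31 = $38,981,775.00.
Margin of safety = ($38,981,775.00 − $24,519,557.35) ÷ $38,981,775.00 = 37.1%.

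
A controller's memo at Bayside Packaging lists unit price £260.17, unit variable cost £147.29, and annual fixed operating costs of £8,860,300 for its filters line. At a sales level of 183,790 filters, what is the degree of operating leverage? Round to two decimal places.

At 183,790 units, contribution = 183,790 × £112.88 = £20,746,215.20.
Operating income = contribution − fixed costs = £20,746,215.20 − £8,860,300 = £11,885,915.20.
Degree of operating leverage = £20,746,215.20 / £11,885,915.20 = 1.7454.

1.75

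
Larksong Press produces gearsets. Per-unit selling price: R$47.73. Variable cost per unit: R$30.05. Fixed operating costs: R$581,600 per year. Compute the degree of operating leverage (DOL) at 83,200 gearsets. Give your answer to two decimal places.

1.65

At 83,200 units, contribution = 83,200 × R$17.68 = R$1,470,976.00.
Subtracting fixed costs: EBIT = R$1,470,976.00 − R$581,600 = R$889,376.00.
Degree of operating leverage = R$1,470,976.00 / R$889,376.00 = 1.6539.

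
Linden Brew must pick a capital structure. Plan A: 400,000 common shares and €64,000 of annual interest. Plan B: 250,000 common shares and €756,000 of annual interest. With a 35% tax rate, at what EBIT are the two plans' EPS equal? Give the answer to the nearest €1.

Set EPS_A = EPS_B: (EBIT − €64,000)(1 − 0.35) ÷ 400,000 = (EBIT − €756,000)(1 − 0.35) ÷ 250,000.
Cancelling (1 − t) and cross-multiplying: 250,000·(EBIT − 64,000) = 400,000·(EBIT − 756,000).
EBIT × (400,000 − 250,000) = 756,000 × 400,000 − 64,000 × 250,000 = 286,400,000,000, so EBIT = 286,400,000,000 ÷ 150,000 = 1,909,333.33.

€1,909,333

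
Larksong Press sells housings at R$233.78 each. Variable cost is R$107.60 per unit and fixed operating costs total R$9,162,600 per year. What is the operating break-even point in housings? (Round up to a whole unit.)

72,616 housings

Unit CM = price − variable cost = R$233.78 − R$107.60 = R$126.18.
Break-even Q = R$9,162,600 / R$126.18 = 72,615.31 → 72,616 housings.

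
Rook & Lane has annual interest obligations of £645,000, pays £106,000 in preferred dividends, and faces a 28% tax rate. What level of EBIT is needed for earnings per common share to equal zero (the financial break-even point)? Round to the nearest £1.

£792,222

Grossing the preferred dividend up to pre-tax terms: £106,000 / (1 − 0.28) = £147,222.22.
EPS = 0 when EBIT covers interest plus the pre-tax preferred burden: £645,000 + £147,222.22 = £792,222.22.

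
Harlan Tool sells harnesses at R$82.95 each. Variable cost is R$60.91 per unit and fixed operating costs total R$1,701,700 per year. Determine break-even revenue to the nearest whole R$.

Contribution margin per unit = R$82.95 − R$60.91 = R$22.04, a CM ratio of R$22.04 ÷ R$82.95 = 0.2657.
Break-even revenue = fixed costs × price ÷ CM = R$1,701,700 × R$82.95 ÷ R$22.04 = R$6,404,538.

R$6,404,538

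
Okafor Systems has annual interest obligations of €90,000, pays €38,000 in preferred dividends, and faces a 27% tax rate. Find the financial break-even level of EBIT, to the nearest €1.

€142,055

Grossing the preferred dividend up to pre-tax terms: €38,000 / (1 − 0.27) = €52,054.79.
EPS = 0 when EBIT covers interest plus the pre-tax preferred burden: €90,000 + €52,054.79 = €142,054.79.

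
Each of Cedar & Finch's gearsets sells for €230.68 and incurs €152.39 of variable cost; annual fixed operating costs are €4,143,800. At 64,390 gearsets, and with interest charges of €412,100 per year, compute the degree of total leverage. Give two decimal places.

10.39

Total contribution margin = 64,390 × €78.29 = €5,041,093.10.
Subtracting fixed costs: EBIT = €5,041,093.10 − €4,143,800 = €897,293.10. Interest = €412,100.00, so EBIT − I = €485,193.10.
Degree of total leverage = total CM / (EBIT − interest) = €5,041,093.10 / €485,193.10 = 10.3899.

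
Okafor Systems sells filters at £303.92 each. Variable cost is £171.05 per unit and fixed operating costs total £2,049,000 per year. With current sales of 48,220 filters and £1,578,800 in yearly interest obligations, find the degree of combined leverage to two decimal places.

2.31

At 48,220 units, contribution = 48,220 × £132.87 = £6,406,991.40.
Operating income = contribution − fixed costs = £6,406,991.40 − £2,049,000 = £4,357,991.40. Interest = £1,578,800.00.
DOL = £6,406,991.40 ÷ £4,357,991.40 = 1.4702; DFL = £4,357,991.40 ÷ £2,779,191.40 = 1.5681.
DCL = DOL × DFL = 1.4702 × 1.5681 = 2.3054.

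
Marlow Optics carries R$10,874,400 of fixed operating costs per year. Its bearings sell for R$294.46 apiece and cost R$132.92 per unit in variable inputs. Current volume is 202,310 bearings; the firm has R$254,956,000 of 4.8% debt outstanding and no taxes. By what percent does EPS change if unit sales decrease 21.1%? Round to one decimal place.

Contribution at this volume is 202,310 × R$161.54 = R$32,681,157.40.
Operating income = contribution − fixed costs = R$32,681,157.40 − R$10,874,400 = R$21,806,757.40.
Interest = R$12,237,888.00, so EBIT − I = R$9,568,869.40.
Degree of combined leverage = contribution ÷ (EBIT − I) = R$32,681,157.40 ÷ R$9,568,869.40 = 3.4154.
EPS therefore changes by 3.4154 × (-21.1%) = -72.1%.

-72.1%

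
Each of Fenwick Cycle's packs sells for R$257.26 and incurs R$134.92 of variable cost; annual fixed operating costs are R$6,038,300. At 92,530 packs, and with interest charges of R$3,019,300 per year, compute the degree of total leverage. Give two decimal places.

At 92,530 units, contribution = 92,530 × R$122.34 = R$11,320,120.20.
Operating income = contribution − fixed costs = R$11,320,120.20 − R$6,038,300 = R$5,281,820.20. Interest = R$3,019,300.00, so EBIT − I = R$2,262,520.20.
DCL = contribution ÷ (EBIT − I) = R$11,320,120.20 ÷ R$2,262,520.20 = 5.0033.

5.00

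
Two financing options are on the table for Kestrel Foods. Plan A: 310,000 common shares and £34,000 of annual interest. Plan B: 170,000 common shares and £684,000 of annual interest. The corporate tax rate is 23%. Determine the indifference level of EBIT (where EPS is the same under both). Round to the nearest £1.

Set EPS_A = EPS_B: (EBIT − £34,000)(1 − 0.23) ÷ 310,000 = (EBIT − £684,000)(1 − 0.23) ÷ 170,000.
The (1 − t) factor cancels: (EBIT − 34,000) × 170,000 = (EBIT − 684,000) × 310,000.
Solving, EBIT = (684,000·310,000 − 34,000·170,000) / (310,000 − 170,000) = 206,260,000,000 / 140,000 = 1,473,285.71.

£1,473,286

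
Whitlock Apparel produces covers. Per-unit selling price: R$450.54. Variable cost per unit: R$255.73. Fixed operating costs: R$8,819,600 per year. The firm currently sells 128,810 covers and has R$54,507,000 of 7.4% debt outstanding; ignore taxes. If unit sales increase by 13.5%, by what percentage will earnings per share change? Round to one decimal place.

+27.7%

Contribution at this volume is 128,810 × R$194.81 = R$25,093,476.10.
Subtracting fixed costs: EBIT = R$25,093,476.10 − R$8,819,600 = R$16,273,876.10.
After interest of R$4,033,518.00, pre-tax earnings = R$12,240,358.10.
Degree of combined leverage = contribution ÷ (EBIT − I) = R$25,093,476.10 ÷ R$12,240,358.10 = 2.0501.
EPS therefore changes by 2.0501 × (+13.5%) = +27.7%.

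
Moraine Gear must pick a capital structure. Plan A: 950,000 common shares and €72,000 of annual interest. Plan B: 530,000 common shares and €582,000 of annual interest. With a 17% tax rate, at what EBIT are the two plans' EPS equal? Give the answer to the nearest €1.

Set EPS_A = EPS_B: (EBIT − €72,000)(1 − 0.17) ÷ 950,000 = (EBIT − €582,000)(1 − 0.17) ÷ 530,000.
Cancelling (1 − t) and cross-multiplying: 530,000·(EBIT − 72,000) = 950,000·(EBIT − 582,000).
Solving, EBIT = (582,000·950,000 − 72,000·530,000) / (950,000 − 530,000) = 514,740,000,000 / 420,000 = 1,225,571.43.

€1,225,571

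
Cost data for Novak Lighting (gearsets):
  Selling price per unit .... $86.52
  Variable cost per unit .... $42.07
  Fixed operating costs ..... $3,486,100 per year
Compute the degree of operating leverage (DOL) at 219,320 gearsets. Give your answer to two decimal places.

Total contribution margin = 219,320 × $44.45 = $9,748,774.00.
Subtracting fixed costs: EBIT = $9,748,774.00 − $3,486,100 = $6,262,674.00.
So DOL = total CM / EBIT = $9,748,774.00 / $6,262,674.00 = 1.5566.

1.56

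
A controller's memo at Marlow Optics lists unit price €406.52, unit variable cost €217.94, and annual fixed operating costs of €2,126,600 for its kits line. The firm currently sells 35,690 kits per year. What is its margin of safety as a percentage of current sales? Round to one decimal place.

68.4%

Unit CM = price − variable cost = €406.52 − €217.94 = €188.58. Break-even units = €2,126,600 ÷ €188.58 = 11,276.91; break-even revenue = 11,276.91 × €406.52 = €4,584,290.13.
Current sales = 35,690 × €406.52 = €14,508,698.80.
Margin of safety = (€14,508,698.80 − €4,584,290.13) ÷ €14,508,698.80 = 68.4%.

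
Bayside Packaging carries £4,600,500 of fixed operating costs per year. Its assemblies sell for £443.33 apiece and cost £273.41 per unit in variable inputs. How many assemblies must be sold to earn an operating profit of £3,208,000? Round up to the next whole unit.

Unit CM = price − variable cost = £443.33 − £273.41 = £169.92.
Required volume = (fixed costs + target profit) ÷ CM = (£4,600,500 + £3,208,000) ÷ £169.92 = 45,953.98, so 45,954 assemblies.

45,954 assemblies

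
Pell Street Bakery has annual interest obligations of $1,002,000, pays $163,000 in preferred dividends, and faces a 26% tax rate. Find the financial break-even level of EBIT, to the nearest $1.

$1,222,270

Preferred dividends are paid after tax, so their pre-tax equivalent is $163,000 ÷ (1 − 0.26) = $220,270.27.
Financial break-even EBIT = interest + D_p ÷ (1 − t) = $1,002,000 + $220,270.27 = $1,222,270.27.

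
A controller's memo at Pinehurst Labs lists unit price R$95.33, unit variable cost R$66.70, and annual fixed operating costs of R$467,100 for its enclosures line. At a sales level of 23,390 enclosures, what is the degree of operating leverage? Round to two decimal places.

Contribution at this volume is 23,390 × R$28.63 = R$669,655.70.
EBIT = R$669,655.70 − R$467,100 = R$202,555.70.
Degree of operating leverage = R$669,655.70 / R$202,555.70 = 3.3060.

3.31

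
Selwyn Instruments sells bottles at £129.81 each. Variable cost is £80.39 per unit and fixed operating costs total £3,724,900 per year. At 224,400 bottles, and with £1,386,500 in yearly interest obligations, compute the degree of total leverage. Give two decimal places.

At 224,400 units, contribution = 224,400 × £49.42 = £11,089,848.00.
Subtracting fixed costs: EBIT = £11,089,848.00 − £3,724,900 = £7,364,948.00. Interest = £1,386,500.00, so EBIT − I = £5,978,448.00.
Degree of total leverage = total CM / (EBIT − interest) = £11,089,848.00 / £5,978,448.00 = 1.8550.

1.85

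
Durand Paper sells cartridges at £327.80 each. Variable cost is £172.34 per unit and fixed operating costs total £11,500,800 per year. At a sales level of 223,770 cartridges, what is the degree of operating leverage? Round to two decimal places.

At 223,770 units, contribution = 223,770 × £155.46 = £34,787,284.20.
Operating income = contribution − fixed costs = £34,787,284.20 − £11,500,800 = £23,286,484.20.
DOL = contribution ÷ EBIT = £34,787,284.20 ÷ £23,286,484.20 = 1.4939.

1.49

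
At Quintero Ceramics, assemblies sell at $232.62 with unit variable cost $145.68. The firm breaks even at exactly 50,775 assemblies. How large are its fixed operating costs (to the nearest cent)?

Contribution margin per unit = $232.62 − $145.68 = $86.94.
Since BE = FC / CM, FC = 50,775 × $86.94 = $4,414,378.50.

$4,414,378.50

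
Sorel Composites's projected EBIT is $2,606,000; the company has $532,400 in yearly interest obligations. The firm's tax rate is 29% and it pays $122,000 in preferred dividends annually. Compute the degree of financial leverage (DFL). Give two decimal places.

Interest = $532,400.00.
Pre-tax preferred-dividend burden = $122,000 ÷ (1 − 0.29) = $171,830.99.
DFL = EBIT ÷ [EBIT − I − D_p/(1−t)] = $2,606,000 ÷ [$2,606,000 − $532,400.00 − $171,830.99] = $2,606,000 ÷ $1,901,769.01 = 1.3703.

1.37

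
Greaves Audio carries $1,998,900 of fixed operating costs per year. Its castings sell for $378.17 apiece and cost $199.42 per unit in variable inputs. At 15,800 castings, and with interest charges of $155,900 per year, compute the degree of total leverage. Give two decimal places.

4.22

Contribution at this volume is 15,800 × $178.75 = $2,824,250.00.
Operating income = contribution − fixed costs = $2,824,250.00 − $1,998,900 = $825,350.00. Interest = $155,900.00, so EBIT − I = $669,450.00.
DCL = contribution ÷ (EBIT − I) = $2,824,250.00 ÷ $669,450.00 = 4.2188.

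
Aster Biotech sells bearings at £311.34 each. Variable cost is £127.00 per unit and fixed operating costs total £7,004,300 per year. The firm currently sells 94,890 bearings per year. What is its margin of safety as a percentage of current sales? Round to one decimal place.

60.0%

Contribution margin per unit = £311.34 − £127.00 = £184.34. Break-even units = £7,004,300 ÷ £184.34 = 37,996.64; break-even revenue = 37,996.64 × £311.34 = £11,829,872.85.
Current sales = 94,890 × £311.34 = £29,543,052.60.
Margin of safety = (£29,543,052.60 − £11,829,872.85) ÷ £29,543,052.60 = 60.0%.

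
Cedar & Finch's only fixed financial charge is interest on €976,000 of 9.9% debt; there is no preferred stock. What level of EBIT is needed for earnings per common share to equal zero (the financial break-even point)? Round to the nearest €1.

Annual interest = 9.9% × €976,000 = €96,624.00.
With no preferred dividends, EPS = 0 when EBIT exactly covers interest, so the financial break-even EBIT is €96,624.00.

€96,624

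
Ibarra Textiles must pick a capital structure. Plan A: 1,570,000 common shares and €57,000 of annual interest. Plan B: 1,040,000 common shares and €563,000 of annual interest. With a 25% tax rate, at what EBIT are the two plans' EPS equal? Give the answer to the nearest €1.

At indifference, (EBIT − 57,000)(1 − t)/1,570,000 = (EBIT − 563,000)(1 − t)/1,040,000.
Cancelling (1 − t) and cross-multiplying: 1,040,000·(EBIT − 57,000) = 1,570,000·(EBIT − 563,000).
EBIT × (1,570,000 − 1,040,000) = 563,000 × 1,570,000 − 57,000 × 1,040,000 = 824,630,000,000, so EBIT = 824,630,000,000 ÷ 530,000 = 1,555,905.66.

€1,555,906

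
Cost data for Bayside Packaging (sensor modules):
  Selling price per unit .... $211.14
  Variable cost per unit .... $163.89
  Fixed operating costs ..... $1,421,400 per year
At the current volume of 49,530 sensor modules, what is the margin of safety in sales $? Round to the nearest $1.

$4,106,137

Contribution margin per unit = $211.14 − $163.89 = $47.25. Break-even units = $1,421,400 ÷ $47.25 = 30,082.54; break-even revenue = 30,082.54 × $211.14 = $6,351,627.43.
Current sales = 49,530 × $211.14 = $10,457,764.20.
Margin of safety = $10,457,764.20 − $6,351,627.43 = $4,106,137.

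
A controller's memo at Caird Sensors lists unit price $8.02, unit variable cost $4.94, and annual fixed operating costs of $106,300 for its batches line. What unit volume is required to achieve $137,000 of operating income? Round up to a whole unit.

Contribution margin per unit = $8.02 − $4.94 = $3.08.
Units = (FC + target) / CM = ($106,300 + $137,000) / $3.08 = 78,993.51, so 78,994 batches.

78,994 batches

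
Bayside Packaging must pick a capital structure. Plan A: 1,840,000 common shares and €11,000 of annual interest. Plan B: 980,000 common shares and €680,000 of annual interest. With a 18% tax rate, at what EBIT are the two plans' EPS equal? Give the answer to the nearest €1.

Set EPS_A = EPS_B: (EBIT − €11,000)(1 − 0.18) ÷ 1,840,000 = (EBIT − €680,000)(1 − 0.18) ÷ 980,000.
Cancelling (1 − t) and cross-multiplying: 980,000·(EBIT − 11,000) = 1,840,000·(EBIT − 680,000).
Solving, EBIT = (680,000·1,840,000 − 11,000·980,000) / (1,840,000 − 980,000) = 1,240,420,000,000 / 860,000 = 1,442,348.84.

€1,442,349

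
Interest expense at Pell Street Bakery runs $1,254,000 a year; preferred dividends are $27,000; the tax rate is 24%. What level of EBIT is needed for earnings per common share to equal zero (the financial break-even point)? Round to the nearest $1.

Preferred dividends are paid after tax, so their pre-tax equivalent is $27,000 ÷ (1 − 0.24) = $35,526.32.
Financial break-even EBIT = interest + D_p ÷ (1 − t) = $1,254,000 + $35,526.32 = $1,289,526.32.

$1,289,526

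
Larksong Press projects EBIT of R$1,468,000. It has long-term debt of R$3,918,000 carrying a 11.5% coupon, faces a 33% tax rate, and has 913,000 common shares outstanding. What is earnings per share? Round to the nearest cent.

R$0.75

Interest = R$450,570.00, so EBT = R$1,468,000 − R$450,570.00 = R$1,017,430.00.
After tax at 33%: net income = R$1,017,430.00 × 0.67 = R$681,678.10.
EPS = R$681,678.10 ÷ 913,000 = R$0.75.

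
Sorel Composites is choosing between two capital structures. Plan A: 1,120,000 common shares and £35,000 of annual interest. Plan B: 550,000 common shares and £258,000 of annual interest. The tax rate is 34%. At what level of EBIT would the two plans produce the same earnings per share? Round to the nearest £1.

£473,175

Set EPS_A = EPS_B: (EBIT − £35,000)(1 − 0.34) ÷ 1,120,000 = (EBIT − £258,000)(1 − 0.34) ÷ 550,000.
The (1 − t) factor cancels: (EBIT − 35,000) × 550,000 = (EBIT − 258,000) × 1,120,000.
EBIT × (1,120,000 − 550,000) = 258,000 × 1,120,000 − 35,000 × 550,000 = 269,710,000,000, so EBIT = 269,710,000,000 ÷ 570,000 = 473,175.44.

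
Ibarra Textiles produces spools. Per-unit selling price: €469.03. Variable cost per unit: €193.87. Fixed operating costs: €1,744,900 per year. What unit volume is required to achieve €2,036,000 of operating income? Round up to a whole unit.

13,741 spools

Unit CM = price − variable cost = €469.03 − €193.87 = €275.16.
Need Q such that Q × €275.16 − €1,744,900 = €2,036,000, i.e. Q = €3,780,900 / €275.16 = 13,740.73 → 13,741.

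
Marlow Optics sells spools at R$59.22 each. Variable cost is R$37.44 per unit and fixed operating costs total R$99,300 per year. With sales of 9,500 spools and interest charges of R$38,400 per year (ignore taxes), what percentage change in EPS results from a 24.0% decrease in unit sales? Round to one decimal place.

-71.8%

Contribution at this volume is 9,500 × R$21.78 = R$206,910.00.
EBIT = R$206,910.00 − R$99,300 = R$107,610.00.
Interest = R$38,400.00, so EBIT − I = R$69,210.00.
Degree of combined leverage = contribution ÷ (EBIT − I) = R$206,910.00 ÷ R$69,210.00 = 2.9896.
EPS therefore changes by 2.9896 × (-24.0%) = -71.8%.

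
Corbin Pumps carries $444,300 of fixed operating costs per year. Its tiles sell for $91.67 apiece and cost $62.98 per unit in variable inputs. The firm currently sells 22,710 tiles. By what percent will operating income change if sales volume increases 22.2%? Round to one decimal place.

Total contribution margin = 22,710 × $28.69 = $651,549.90.
Operating income = contribution − fixed costs = $651,549.90 − $444,300 = $207,249.90.
So DOL = total CM / EBIT = $651,549.90 / $207,249.90 = 3.1438.
So EBIT moves 3.1438 × (+22.2%) = +69.8%.

+69.8%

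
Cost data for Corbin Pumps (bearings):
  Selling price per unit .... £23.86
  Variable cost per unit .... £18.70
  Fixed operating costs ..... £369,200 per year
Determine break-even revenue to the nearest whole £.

Contribution margin per unit = £23.86 − £18.70 = £5.16, a CM ratio of £5.16 ÷ £23.86 = 0.2163.
Break-even revenue = fixed costs × price ÷ CM = £369,200 × £23.86 ÷ £5.16 = £1,707,192.

£1,707,192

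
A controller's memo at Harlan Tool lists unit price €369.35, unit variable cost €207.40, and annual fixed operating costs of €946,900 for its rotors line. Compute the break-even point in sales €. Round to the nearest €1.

CM per unit = €369.35 − €207.40 = €161.95; CM ratio = €161.95 / €369.35 = 0.4385.
Break-even sales = FC ÷ CM ratio = €946,900 × €369.35 / €161.95 = €2,159,540.

€2,159,540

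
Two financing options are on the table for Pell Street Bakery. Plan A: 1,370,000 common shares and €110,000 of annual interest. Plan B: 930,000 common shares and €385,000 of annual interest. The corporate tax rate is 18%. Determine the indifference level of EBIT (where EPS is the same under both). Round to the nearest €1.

€966,250

At indifference, (EBIT − 110,000)(1 − t)/1,370,000 = (EBIT − 385,000)(1 − t)/930,000.
Cancelling (1 − t) and cross-multiplying: 930,000·(EBIT − 110,000) = 1,370,000·(EBIT − 385,000).
Solving, EBIT = (385,000·1,370,000 − 110,000·930,000) / (1,370,000 − 930,000) = 425,150,000,000 / 440,000 = 966,250.00.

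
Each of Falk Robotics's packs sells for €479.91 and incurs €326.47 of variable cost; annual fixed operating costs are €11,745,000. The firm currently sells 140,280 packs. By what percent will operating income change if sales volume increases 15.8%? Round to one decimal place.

+34.8%

At 140,280 units, contribution = 140,280 × €153.44 = €21,524,563.20.
Operating income = contribution − fixed costs = €21,524,563.20 − €11,745,000 = €9,779,563.20.
Degree of operating leverage = €21,524,563.20 / €9,779,563.20 = 2.2010.
So EBIT moves 2.2010 × (+15.8%) = +34.8%.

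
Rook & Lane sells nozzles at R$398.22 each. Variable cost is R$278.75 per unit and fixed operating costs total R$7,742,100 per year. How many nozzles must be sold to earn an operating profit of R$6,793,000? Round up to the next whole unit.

121,664 nozzles

Contribution margin per unit = R$398.22 − R$278.75 = R$119.47.
Required volume = (fixed costs + target profit) ÷ CM = (R$7,742,100 + R$6,793,000) ÷ R$119.47 = 121,663.18, so 121,664 nozzles.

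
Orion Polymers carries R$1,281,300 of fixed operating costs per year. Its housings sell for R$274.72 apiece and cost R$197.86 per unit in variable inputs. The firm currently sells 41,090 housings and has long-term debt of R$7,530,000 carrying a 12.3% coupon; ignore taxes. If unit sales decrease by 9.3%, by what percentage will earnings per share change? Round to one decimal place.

Contribution at this volume is 41,090 × R$76.86 = R$3,158,177.40.
Subtracting fixed costs: EBIT = R$3,158,177.40 − R$1,281,300 = R$1,876,877.40.
Interest = R$926,190.00, so EBIT − I = R$950,687.40.
DCL = total CM / (EBIT − I) = R$3,158,177.40 / R$950,687.40 = 3.3220.
EPS therefore changes by 3.3220 × (-9.3%) = -30.9%.

-30.9%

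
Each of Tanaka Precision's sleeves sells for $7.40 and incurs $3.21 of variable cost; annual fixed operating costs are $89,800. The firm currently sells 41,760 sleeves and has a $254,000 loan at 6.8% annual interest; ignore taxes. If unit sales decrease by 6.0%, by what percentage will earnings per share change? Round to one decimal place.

Total contribution margin = 41,760 × $4.19 = $174,974.40.
Subtracting fixed costs: EBIT = $174,974.40 − $89,800 = $85,174.40.
Interest = $17,272.00, so EBIT − I = $67,902.40.
DCL = total CM / (EBIT − I) = $174,974.40 / $67,902.40 = 2.5769.
%ΔEPS = DCL × %ΔSales = 2.5769 × -6.0% = -15.5%.

-15.5%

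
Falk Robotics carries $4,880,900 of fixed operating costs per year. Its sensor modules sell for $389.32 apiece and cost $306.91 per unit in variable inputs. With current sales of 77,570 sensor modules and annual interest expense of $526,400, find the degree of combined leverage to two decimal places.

Total contribution margin = 77,570 × $82.41 = $6,392,543.70.
Operating income = contribution − fixed costs = $6,392,543.70 − $4,880,900 = $1,511,643.70. Interest = $526,400.00, so EBIT − I = $985,243.70.
DCL = contribution ÷ (EBIT − I) = $6,392,543.70 ÷ $985,243.70 = 6.4883.

6.49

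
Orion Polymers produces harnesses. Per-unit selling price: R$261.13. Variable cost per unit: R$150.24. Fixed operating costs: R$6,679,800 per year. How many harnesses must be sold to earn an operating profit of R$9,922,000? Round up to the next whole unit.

149,715 harnesses

Each unit contributes R$261.13 − R$150.24 = R$110.89.
Required volume = (fixed costs + target profit) ÷ CM = (R$6,679,800 + R$9,922,000) ÷ R$110.89 = 149,714.13, so 149,715 harnesses.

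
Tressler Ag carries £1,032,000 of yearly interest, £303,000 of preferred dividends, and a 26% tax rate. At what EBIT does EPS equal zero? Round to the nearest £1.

Preferred dividends are paid after tax, so their pre-tax equivalent is £303,000 ÷ (1 − 0.26) = £409,459.46.
EPS = 0 when EBIT covers interest plus the pre-tax preferred burden: £1,032,000 + £409,459.46 = £1,441,459.46.

£1,441,459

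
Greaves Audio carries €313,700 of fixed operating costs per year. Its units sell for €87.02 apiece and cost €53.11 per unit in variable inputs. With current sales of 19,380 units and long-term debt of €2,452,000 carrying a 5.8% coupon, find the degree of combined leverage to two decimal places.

At 19,380 units, contribution = 19,380 × €33.91 = €657,175.80.
Operating income = contribution − fixed costs = €657,175.80 − €313,700 = €343,475.80. Interest = €142,216.00.
DOL = €657,175.80 ÷ €343,475.80 = 1.9133; DFL = €343,475.80 ÷ €201,259.80 = 1.7066.
DCL = DOL × DFL = 1.9133 × 1.7066 = 3.2652.

3.27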